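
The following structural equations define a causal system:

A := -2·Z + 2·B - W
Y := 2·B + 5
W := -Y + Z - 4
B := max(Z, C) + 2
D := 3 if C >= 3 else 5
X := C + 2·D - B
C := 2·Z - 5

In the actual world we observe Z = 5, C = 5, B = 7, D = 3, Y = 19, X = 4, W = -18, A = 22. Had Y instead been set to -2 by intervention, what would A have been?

1

do(Y=-2) replaces the equation Y := 2·B + 5 with the constant Y = -2.
C = 2·Z - 5  [with Z=5]  = 5
B = max(Z, C) + 2  [with Z=5, C=5]  = 7
W = -Y + Z - 4  [with Y=-2, Z=5]  = 3
A = -2·Z + 2·B - W  [with Z=5, B=7, W=3]  = 1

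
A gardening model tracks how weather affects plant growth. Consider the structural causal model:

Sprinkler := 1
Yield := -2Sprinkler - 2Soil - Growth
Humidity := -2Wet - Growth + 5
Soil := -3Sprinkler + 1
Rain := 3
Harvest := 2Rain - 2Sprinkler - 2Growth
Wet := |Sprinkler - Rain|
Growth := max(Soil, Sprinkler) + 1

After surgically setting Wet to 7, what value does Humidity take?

-11

Under do(Wet=7), the mechanism Wet := |Sprinkler - Rain| is discarded; Wet is fixed at 7.
Soil = -3Sprinkler + 1  [with Sprinkler=1]  = -2
Growth = max(Soil, Sprinkler) + 1  [with Soil=-2, Sprinkler=1]  = 2
Humidity = -2Wet - Growth + 5  [with Wet=7, Growth=2]  = -11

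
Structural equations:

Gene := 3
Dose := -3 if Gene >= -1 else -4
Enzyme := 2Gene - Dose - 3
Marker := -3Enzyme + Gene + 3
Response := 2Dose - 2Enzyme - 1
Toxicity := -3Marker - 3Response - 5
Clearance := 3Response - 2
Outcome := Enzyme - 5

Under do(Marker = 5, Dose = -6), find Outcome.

The joint intervention fixes Marker = 5, Dose = -6, removing each variable's own equation.
Enzyme = 2Gene - Dose - 3  [with Gene=3, Dose=-6]  = 9
Outcome = Enzyme - 5  [with Enzyme=9]  = 4

4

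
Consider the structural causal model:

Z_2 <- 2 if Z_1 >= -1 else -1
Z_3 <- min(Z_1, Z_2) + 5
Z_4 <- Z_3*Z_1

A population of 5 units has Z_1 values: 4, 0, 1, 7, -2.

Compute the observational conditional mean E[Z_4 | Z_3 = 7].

E[Z_4|Z_3=7] averages over only the 2 units with Z_3=7 (Z_1 = 4, 7): Z_4 = 28, 49, mean 38.5.

38.5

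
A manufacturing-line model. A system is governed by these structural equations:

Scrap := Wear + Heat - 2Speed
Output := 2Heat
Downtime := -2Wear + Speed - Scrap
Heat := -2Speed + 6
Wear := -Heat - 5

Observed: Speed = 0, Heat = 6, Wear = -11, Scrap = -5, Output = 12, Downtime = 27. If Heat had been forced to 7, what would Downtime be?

Under do(Heat=7), the mechanism Heat := -2Speed + 6 is discarded; Heat is fixed at 7.
Wear = -Heat - 5  [with Heat=7]  = -12
Scrap = Wear + Heat - 2Speed  [with Wear=-12, Heat=7, Speed=0]  = -5
Downtime = -2Wear + Speed - Scrap  [with Wear=-12, Speed=0, Scrap=-5]  = 29

29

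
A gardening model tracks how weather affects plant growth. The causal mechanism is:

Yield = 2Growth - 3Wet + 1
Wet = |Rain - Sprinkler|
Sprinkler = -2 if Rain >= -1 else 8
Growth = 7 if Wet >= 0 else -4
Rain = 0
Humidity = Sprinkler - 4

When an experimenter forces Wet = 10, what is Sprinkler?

-2

Under do(Wet=10), the mechanism Wet = |Rain - Sprinkler| is discarded; Wet is fixed at 10.
Since Sprinkler is not a descendant of the intervened variable, it is unaffected.
Sprinkler = -2 if Rain >= -1 else 8  [with Rain=0]  = -2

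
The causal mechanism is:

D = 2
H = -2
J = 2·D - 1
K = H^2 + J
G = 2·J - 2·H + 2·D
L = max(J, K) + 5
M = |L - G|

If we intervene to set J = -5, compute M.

6

The intervention breaks the incoming arrows to J: J = 2·D - 1 no longer applies, and J = -5.
K = H^2 + J  [with H=-2, J=-5]  = -1
G = 2·J - 2·H + 2·D  [with J=-5, H=-2, D=2]  = -2
L = max(J, K) + 5  [with J=-5, K=-1]  = 4
M = |L - G|  [with L=4, G=-2]  = 6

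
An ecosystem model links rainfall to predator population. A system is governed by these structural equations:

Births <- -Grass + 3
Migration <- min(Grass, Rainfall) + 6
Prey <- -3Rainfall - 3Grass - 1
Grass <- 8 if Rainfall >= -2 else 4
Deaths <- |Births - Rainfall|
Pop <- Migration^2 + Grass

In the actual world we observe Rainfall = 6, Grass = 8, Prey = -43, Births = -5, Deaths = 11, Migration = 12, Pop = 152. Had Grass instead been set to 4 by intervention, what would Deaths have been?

7

do(Grass=4) replaces the equation Grass <- 8 if Rainfall >= -2 else 4 with the constant Grass = 4.
Births = -Grass + 3  [with Grass=4]  = -1
Deaths = |Births - Rainfall|  [with Births=-1, Rainfall=6]  = 7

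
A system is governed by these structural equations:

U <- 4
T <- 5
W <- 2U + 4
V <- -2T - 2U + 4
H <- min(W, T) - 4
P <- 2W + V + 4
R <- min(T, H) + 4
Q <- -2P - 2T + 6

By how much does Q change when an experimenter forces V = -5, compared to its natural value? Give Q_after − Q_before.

-18

do(V=-5) replaces the equation V <- -2T - 2U + 4 with the constant V = -5.
W = 2U + 4  [with U=4]  = 12
P = 2W + V + 4  [with W=12, V=-5]  = 23
Q = -2P - 2T + 6  [with P=23, T=5]  = -50
Without intervention: W = 2U + 4  [with U=4]  = 12; V = -2T - 2U + 4  [with T=5, U=4]  = -14; P = 2W + V + 4  [with W=12, V=-14]  = 14; Q = -2P - 2T + 6  [with P=14, T=5]  = -32.
Change = -50 − (-32) = -18.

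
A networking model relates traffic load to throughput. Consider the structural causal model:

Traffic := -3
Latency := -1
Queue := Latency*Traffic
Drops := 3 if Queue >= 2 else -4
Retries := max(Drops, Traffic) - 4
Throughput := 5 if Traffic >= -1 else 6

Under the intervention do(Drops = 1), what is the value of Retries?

Intervening sets Drops = 1 and removes its equation (Drops := 3 if Queue >= 2 else -4).
Retries = max(Drops, Traffic) - 4  [with Drops=1, Traffic=-3]  = -3

-3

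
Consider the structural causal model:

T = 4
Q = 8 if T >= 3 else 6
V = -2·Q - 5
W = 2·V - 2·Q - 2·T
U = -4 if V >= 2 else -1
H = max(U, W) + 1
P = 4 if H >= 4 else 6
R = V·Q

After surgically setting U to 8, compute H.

9

The intervention breaks the incoming arrows to U: U = -4 if V >= 2 else -1 no longer applies, and U = 8.
Q = 8 if T >= 3 else 6  [with T=4]  = 8
V = -2·Q - 5  [with Q=8]  = -21
W = 2·V - 2·Q - 2·T  [with V=-21, Q=8, T=4]  = -66
H = max(U, W) + 1  [with U=8, W=-66]  = 9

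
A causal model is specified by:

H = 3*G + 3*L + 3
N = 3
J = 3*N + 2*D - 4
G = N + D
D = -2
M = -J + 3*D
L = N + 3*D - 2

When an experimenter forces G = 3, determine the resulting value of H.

-3

The intervention breaks the incoming arrows to G: G = N + D no longer applies, and G = 3.
L = N + 3*D - 2  [with N=3, D=-2]  = -5
H = 3*G + 3*L + 3  [with G=3, L=-5]  = -3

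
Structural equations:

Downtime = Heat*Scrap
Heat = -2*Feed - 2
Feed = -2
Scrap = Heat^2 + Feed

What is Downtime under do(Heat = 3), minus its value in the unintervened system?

17

Under do(Heat=3), the mechanism Heat = -2*Feed - 2 is discarded; Heat is fixed at 3.
Scrap = Heat^2 + Feed  [with Heat=3, Feed=-2]  = 7
Downtime = Heat*Scrap  [with Heat=3, Scrap=7]  = 21
Without intervention: Heat = -2*Feed - 2  [with Feed=-2]  = 2; Scrap = Heat^2 + Feed  [with Heat=2, Feed=-2]  = 2; Downtime = Heat*Scrap  [with Heat=2, Scrap=2]  = 4.
Change = 21 − 4 = 17.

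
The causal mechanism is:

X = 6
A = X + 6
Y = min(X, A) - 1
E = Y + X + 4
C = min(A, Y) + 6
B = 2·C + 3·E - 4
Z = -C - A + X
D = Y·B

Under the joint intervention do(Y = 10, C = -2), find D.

The joint intervention fixes Y = 10, C = -2, removing each variable's own equation.
E = Y + X + 4  [with Y=10, X=6]  = 20
B = 2·C + 3·E - 4  [with C=-2, E=20]  = 52
D = Y·B  [with Y=10, B=52]  = 520

520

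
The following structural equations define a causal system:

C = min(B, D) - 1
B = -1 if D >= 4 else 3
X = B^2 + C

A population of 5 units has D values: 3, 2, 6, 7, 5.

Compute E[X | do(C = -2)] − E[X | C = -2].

3.2

The intervention sets C=-2 in all 5 units regardless of D. Recomputing X per unit gives 7, 7, -1, -1, -1; average 2.2.
Observing C=-2 restricts to units where C's equation naturally yields -2: D ∈ {6, 7, 5}. In that subpopulation X = -1, -1, -1, mean -1.
Difference = 2.2 − (-1) = 3.2.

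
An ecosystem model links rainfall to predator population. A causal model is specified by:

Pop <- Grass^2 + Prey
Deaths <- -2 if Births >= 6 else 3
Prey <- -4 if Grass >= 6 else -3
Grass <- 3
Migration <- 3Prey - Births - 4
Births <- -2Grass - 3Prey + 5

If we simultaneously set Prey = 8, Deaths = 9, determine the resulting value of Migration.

Setting Prey = 8, Deaths = 9 by intervention discards those variables' equations.
Births = -2Grass - 3Prey + 5  [with Grass=3, Prey=8]  = -25
Migration = 3Prey - Births - 4  [with Prey=8, Births=-25]  = 45

45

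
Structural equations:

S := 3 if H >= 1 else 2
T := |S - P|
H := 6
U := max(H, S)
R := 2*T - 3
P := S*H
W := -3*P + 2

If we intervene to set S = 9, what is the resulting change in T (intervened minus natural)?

Under do(S=9), the mechanism S := 3 if H >= 1 else 2 is discarded; S is fixed at 9.
P = S*H  [with S=9, H=6]  = 54
T = |S - P|  [with S=9, P=54]  = 45
Without intervention: S = 3 if H >= 1 else 2  [with H=6]  = 3; P = S*H  [with S=3, H=6]  = 18; T = |S - P|  [with S=3, P=18]  = 15.
Change = 45 − 15 = 30.

30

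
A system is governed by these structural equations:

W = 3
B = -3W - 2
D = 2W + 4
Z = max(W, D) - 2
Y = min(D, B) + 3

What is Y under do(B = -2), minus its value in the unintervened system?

do(B=-2) replaces the equation B = -3W - 2 with the constant B = -2.
D = 2W + 4  [with W=3]  = 10
Y = min(D, B) + 3  [with D=10, B=-2]  = 1
Without intervention: B = -3W - 2  [with W=3]  = -11; D = 2W + 4  [with W=3]  = 10; Y = min(D, B) + 3  [with D=10, B=-11]  = -8.
Change = 1 − (-8) = 9.

9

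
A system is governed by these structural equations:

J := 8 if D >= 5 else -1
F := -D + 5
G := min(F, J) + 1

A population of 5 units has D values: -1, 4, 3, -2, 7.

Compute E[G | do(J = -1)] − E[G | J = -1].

Every unit gets J=-1 under the intervention. G values become 0, 0, 0, 0, -1; E[G|do(J=-1)] = -0.2.
Observing J=-1 restricts to units where J's equation naturally yields -1: D ∈ {-1, 4, 3, -2}. In that subpopulation G = 0, 0, 0, 0, mean 0.
Difference = -0.2 − 0 = -0.2.

-0.2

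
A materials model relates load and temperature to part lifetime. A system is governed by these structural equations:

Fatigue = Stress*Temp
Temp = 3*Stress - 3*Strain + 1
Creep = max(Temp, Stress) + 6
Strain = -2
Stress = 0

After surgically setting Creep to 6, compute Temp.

Under do(Creep=6), the mechanism Creep = max(Temp, Stress) + 6 is discarded; Creep is fixed at 6.
Since Temp is not a descendant of the intervened variable, it is unaffected.
Temp = 3*Stress - 3*Strain + 1  [with Stress=0, Strain=-2]  = 7

7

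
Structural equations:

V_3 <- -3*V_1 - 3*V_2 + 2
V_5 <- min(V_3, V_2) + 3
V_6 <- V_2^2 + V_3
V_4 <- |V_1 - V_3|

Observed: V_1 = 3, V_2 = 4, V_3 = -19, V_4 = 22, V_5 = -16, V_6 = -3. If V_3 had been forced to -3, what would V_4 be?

6

The intervention breaks the incoming arrows to V_3: V_3 <- -3*V_1 - 3*V_2 + 2 no longer applies, and V_3 = -3.
V_4 = |V_1 - V_3|  [with V_1=3, V_3=-3]  = 6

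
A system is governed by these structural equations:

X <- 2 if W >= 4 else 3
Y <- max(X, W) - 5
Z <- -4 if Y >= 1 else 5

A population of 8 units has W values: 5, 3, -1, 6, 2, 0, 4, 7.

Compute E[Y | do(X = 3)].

The intervention sets X=3 in all 8 units regardless of W. Recomputing Y per unit gives 0, -2, -2, 1, -2, -2, -1, 2; average -0.75.

-0.75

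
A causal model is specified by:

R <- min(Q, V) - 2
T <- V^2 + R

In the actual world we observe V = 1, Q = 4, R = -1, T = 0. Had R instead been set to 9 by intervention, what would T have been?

The intervention breaks the incoming arrows to R: R <- min(Q, V) - 2 no longer applies, and R = 9.
T = V^2 + R  [with V=1, R=9]  = 10

10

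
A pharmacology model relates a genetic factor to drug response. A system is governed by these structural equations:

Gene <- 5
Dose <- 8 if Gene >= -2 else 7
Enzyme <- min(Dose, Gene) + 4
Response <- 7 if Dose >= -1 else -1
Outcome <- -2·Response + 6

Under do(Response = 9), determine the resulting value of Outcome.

-12

Intervening sets Response = 9 and removes its equation (Response <- 7 if Dose >= -1 else -1).
Outcome = -2·Response + 6  [with Response=9]  = -12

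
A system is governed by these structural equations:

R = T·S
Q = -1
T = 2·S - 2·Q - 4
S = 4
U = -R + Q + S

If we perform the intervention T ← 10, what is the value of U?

do(T=10) replaces the equation T = 2·S - 2·Q - 4 with the constant T = 10.
R = T·S  [with T=10, S=4]  = 40
U = -R + Q + S  [with R=40, Q=-1, S=4]  = -37

-37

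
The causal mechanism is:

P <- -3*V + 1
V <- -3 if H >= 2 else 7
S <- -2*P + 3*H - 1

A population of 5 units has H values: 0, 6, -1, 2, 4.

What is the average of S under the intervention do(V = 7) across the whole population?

45.6

do(V=7) breaks V's dependence on H. With V=7 fixed, S across the units is 39, 57, 36, 45, 51, mean 45.6.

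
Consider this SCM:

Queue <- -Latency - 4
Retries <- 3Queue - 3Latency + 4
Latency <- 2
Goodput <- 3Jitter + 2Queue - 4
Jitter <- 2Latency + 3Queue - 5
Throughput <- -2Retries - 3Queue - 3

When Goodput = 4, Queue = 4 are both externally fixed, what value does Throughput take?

The joint intervention fixes Goodput = 4, Queue = 4, removing each variable's own equation.
Retries = 3Queue - 3Latency + 4  [with Queue=4, Latency=2]  = 10
Throughput = -2Retries - 3Queue - 3  [with Retries=10, Queue=4]  = -35

-35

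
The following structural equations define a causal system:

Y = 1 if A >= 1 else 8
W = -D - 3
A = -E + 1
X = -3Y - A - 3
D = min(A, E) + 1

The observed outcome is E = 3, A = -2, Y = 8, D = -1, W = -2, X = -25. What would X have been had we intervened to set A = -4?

-23

Under do(A=-4), the mechanism A = -E + 1 is discarded; A is fixed at -4.
Y = 1 if A >= 1 else 8  [with A=-4]  = 8
X = -3Y - A - 3  [with Y=8, A=-4]  = -23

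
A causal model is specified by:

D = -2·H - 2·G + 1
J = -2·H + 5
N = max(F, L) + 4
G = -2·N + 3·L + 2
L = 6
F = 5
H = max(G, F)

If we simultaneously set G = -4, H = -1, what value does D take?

Under do(G = -4, H = -1), each intervened variable's structural equation is replaced by its fixed value.
D = -2·H - 2·G + 1  [with H=-1, G=-4]  = 11

11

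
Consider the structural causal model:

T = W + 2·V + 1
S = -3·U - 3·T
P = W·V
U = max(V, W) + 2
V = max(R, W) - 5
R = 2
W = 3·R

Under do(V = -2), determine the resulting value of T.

3

do(V=-2) replaces the equation V = max(R, W) - 5 with the constant V = -2.
W = 3·R  [with R=2]  = 6
T = W + 2·V + 1  [with W=6, V=-2]  = 3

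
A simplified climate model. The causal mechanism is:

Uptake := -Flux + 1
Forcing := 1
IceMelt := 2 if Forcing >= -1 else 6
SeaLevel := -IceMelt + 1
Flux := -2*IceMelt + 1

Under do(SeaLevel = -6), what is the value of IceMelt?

Under do(SeaLevel=-6), the mechanism SeaLevel := -IceMelt + 1 is discarded; SeaLevel is fixed at -6.
Since IceMelt is not a descendant of the intervened variable, it is unaffected.
IceMelt = 2 if Forcing >= -1 else 6  [with Forcing=1]  = 2

2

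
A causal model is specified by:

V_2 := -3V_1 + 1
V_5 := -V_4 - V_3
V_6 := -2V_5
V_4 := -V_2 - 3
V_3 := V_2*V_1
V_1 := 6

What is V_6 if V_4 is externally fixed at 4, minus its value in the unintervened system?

-20

Under do(V_4=4), the mechanism V_4 := -V_2 - 3 is discarded; V_4 is fixed at 4.
V_2 = -3V_1 + 1  [with V_1=6]  = -17
V_3 = V_2*V_1  [with V_2=-17, V_1=6]  = -102
V_5 = -V_4 - V_3  [with V_4=4, V_3=-102]  = 98
V_6 = -2V_5  [with V_5=98]  = -196
Without intervention: V_2 = -3V_1 + 1  [with V_1=6]  = -17; V_3 = V_2*V_1  [with V_2=-17, V_1=6]  = -102; V_4 = -V_2 - 3  [with V_2=-17]  = 14; V_5 = -V_4 - V_3  [with V_4=14, V_3=-102]  = 88; V_6 = -2V_5  [with V_5=88]  = -176.
Change = -196 − (-176) = -20.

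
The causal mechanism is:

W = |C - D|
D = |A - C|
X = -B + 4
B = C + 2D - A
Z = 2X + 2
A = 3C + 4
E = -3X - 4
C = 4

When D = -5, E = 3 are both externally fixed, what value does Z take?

54

Under do(D = -5, E = 3), each intervened variable's structural equation is replaced by its fixed value.
A = 3C + 4  [with C=4]  = 16
B = C + 2D - A  [with C=4, D=-5, A=16]  = -22
X = -B + 4  [with B=-22]  = 26
Z = 2X + 2  [with X=26]  = 54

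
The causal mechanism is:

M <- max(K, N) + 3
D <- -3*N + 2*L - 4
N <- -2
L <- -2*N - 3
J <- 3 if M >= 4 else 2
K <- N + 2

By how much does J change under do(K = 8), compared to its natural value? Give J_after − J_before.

1

The intervention breaks the incoming arrows to K: K <- N + 2 no longer applies, and K = 8.
M = max(K, N) + 3  [with K=8, N=-2]  = 11
J = 3 if M >= 4 else 2  [with M=11]  = 3
Without intervention: K = N + 2  [with N=-2]  = 0; M = max(K, N) + 3  [with K=0, N=-2]  = 3; J = 3 if M >= 4 else 2  [with M=3]  = 2.
Change = 3 − 2 = 1.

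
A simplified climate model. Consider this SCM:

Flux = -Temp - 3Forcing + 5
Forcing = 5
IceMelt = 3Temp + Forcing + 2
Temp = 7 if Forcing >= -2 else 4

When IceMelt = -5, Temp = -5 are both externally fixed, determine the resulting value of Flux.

The joint intervention fixes IceMelt = -5, Temp = -5, removing each variable's own equation.
Flux = -Temp - 3Forcing + 5  [with Temp=-5, Forcing=5]  = -5

-5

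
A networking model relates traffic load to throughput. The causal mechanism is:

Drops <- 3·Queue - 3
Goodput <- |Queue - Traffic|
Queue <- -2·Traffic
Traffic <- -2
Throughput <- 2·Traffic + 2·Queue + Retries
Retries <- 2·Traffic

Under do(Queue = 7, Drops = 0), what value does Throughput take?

6

Under do(Queue = 7, Drops = 0), each intervened variable's structural equation is replaced by its fixed value.
Retries = 2·Traffic  [with Traffic=-2]  = -4
Throughput = 2·Traffic + 2·Queue + Retries  [with Traffic=-2, Queue=7, Retries=-4]  = 6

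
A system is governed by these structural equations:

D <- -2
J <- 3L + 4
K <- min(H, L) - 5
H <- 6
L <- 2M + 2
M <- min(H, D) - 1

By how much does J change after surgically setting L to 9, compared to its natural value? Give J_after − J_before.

39

Under do(L=9), the mechanism L <- 2M + 2 is discarded; L is fixed at 9.
J = 3L + 4  [with L=9]  = 31
Without intervention: M = min(H, D) - 1  [with H=6, D=-2]  = -3; L = 2M + 2  [with M=-3]  = -4; J = 3L + 4  [with L=-4]  = -8.
Change = 31 − (-8) = 39.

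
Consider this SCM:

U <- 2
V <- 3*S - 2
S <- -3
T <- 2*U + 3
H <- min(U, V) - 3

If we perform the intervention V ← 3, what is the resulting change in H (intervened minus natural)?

13

do(V=3) replaces the equation V <- 3*S - 2 with the constant V = 3.
H = min(U, V) - 3  [with U=2, V=3]  = -1
Without intervention: V = 3*S - 2  [with S=-3]  = -11; H = min(U, V) - 3  [with U=2, V=-11]  = -14.
Change = -1 − (-14) = 13.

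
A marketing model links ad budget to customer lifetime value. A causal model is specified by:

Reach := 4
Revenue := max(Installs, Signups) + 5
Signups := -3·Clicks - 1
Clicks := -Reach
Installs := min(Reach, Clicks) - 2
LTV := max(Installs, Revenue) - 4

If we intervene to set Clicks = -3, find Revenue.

do(Clicks=-3) replaces the equation Clicks := -Reach with the constant Clicks = -3.
Installs = min(Reach, Clicks) - 2  [with Reach=4, Clicks=-3]  = -5
Signups = -3·Clicks - 1  [with Clicks=-3]  = 8
Revenue = max(Installs, Signups) + 5  [with Installs=-5, Signups=8]  = 13

13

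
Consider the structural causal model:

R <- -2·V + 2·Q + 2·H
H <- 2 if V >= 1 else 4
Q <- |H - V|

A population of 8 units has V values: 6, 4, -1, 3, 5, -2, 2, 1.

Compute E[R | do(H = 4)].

do(H=4) breaks H's dependence on V. With H=4 fixed, R across the units is 0, 0, 20, 4, 0, 24, 8, 12, mean 8.5.

8.5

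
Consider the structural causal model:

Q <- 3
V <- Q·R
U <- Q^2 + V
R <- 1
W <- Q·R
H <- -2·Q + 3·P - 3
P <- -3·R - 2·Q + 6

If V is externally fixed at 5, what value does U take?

14

The intervention breaks the incoming arrows to V: V <- Q·R no longer applies, and V = 5.
U = Q^2 + V  [with Q=3, V=5]  = 14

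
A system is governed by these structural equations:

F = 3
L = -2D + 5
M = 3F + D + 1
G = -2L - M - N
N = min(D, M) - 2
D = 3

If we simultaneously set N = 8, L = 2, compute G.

-25

Setting N = 8, L = 2 by intervention discards those variables' equations.
M = 3F + D + 1  [with F=3, D=3]  = 13
G = -2L - M - N  [with L=2, M=13, N=8]  = -25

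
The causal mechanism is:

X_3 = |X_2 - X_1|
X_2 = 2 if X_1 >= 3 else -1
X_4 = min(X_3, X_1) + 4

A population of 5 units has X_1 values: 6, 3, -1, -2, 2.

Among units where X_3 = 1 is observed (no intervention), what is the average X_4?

3.5

E[X_4|X_3=1] averages over only the 2 units with X_3=1 (X_1 = 3, -2): X_4 = 5, 2, mean 3.5.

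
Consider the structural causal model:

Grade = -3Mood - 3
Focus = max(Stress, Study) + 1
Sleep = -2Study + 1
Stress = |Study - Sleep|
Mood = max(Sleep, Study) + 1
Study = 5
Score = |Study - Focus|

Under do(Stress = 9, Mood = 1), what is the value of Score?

The joint intervention fixes Stress = 9, Mood = 1, removing each variable's own equation.
Focus = max(Stress, Study) + 1  [with Stress=9, Study=5]  = 10
Score = |Study - Focus|  [with Study=5, Focus=10]  = 5

5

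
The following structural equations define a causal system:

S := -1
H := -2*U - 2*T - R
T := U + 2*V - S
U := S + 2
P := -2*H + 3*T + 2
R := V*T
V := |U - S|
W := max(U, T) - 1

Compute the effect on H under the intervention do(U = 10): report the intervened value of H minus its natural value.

Under do(U=10), the mechanism U := S + 2 is discarded; U is fixed at 10.
V = |U - S|  [with U=10, S=-1]  = 11
T = U + 2*V - S  [with U=10, V=11, S=-1]  = 33
R = V*T  [with V=11, T=33]  = 363
H = -2*U - 2*T - R  [with U=10, T=33, R=363]  = -449
Without intervention: U = S + 2  [with S=-1]  = 1; V = |U - S|  [with U=1, S=-1]  = 2; T = U + 2*V - S  [with U=1, V=2, S=-1]  = 6; R = V*T  [with V=2, T=6]  = 12; H = -2*U - 2*T - R  [with U=1, T=6, R=12]  = -26.
Change = -449 − (-26) = -423.

-423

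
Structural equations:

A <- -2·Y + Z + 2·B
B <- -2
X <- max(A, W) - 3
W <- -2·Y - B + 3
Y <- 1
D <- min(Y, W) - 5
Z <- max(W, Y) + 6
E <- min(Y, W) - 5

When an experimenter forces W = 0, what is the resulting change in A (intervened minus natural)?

-2

do(W=0) replaces the equation W <- -2·Y - B + 3 with the constant W = 0.
Z = max(W, Y) + 6  [with W=0, Y=1]  = 7
A = -2·Y + Z + 2·B  [with Y=1, Z=7, B=-2]  = 1
Without intervention: W = -2·Y - B + 3  [with Y=1, B=-2]  = 3; Z = max(W, Y) + 6  [with W=3, Y=1]  = 9; A = -2·Y + Z + 2·B  [with Y=1, Z=9, B=-2]  = 3.
Change = 1 − 3 = -2.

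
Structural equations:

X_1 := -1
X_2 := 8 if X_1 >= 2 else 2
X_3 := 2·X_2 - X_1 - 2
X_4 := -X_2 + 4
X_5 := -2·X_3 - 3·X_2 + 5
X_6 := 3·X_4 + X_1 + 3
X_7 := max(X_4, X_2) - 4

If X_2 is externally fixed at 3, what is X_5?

do(X_2=3) replaces the equation X_2 := 8 if X_1 >= 2 else 2 with the constant X_2 = 3.
X_3 = 2·X_2 - X_1 - 2  [with X_2=3, X_1=-1]  = 5
X_5 = -2·X_3 - 3·X_2 + 5  [with X_3=5, X_2=3]  = -14

-14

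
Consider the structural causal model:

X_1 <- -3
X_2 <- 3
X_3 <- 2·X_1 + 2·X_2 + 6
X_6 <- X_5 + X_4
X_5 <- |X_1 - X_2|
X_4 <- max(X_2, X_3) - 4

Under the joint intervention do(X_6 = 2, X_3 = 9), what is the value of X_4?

5

Under do(X_6 = 2, X_3 = 9), each intervened variable's structural equation is replaced by its fixed value.
X_4 = max(X_2, X_3) - 4  [with X_2=3, X_3=9]  = 5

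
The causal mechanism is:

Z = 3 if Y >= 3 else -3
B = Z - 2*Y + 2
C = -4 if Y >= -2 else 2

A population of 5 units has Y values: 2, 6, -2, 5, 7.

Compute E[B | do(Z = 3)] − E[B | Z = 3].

Every unit gets Z=3 under the intervention. B values become 1, -7, 9, -5, -9; E[B|do(Z=3)] = -2.2.
Conditioning on Z=3 selects the 3 unit(s) with Y ∈ {6, 5, 7}. Their B values: -7, -5, -9. Mean = -7.
Difference = -2.2 − (-7) = 4.8.

4.8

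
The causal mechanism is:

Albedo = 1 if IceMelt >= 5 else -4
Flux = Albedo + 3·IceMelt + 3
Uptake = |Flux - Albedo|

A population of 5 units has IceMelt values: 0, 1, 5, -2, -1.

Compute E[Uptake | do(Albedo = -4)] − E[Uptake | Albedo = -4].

Every unit gets Albedo=-4 under the intervention. Uptake values become 3, 6, 18, 3, 0; E[Uptake|do(Albedo=-4)] = 6.
Observing Albedo=-4 restricts to units where Albedo's equation naturally yields -4: IceMelt ∈ {0, 1, -2, -1}. In that subpopulation Uptake = 3, 6, 3, 0, mean 3.
Difference = 6 − 3 = 3.

3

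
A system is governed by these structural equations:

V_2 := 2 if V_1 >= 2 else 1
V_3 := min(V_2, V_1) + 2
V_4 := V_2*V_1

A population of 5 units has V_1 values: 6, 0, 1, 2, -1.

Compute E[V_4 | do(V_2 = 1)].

1.6

The intervention sets V_2=1 in all 5 units regardless of V_1. Recomputing V_4 per unit gives 6, 0, 1, 2, -1; average 1.6.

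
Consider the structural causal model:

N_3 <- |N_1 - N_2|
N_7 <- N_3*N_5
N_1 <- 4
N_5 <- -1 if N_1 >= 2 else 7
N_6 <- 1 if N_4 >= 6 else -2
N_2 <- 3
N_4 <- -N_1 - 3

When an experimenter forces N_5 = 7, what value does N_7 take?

7

Under do(N_5=7), the mechanism N_5 <- -1 if N_1 >= 2 else 7 is discarded; N_5 is fixed at 7.
N_3 = |N_1 - N_2|  [with N_1=4, N_2=3]  = 1
N_7 = N_3*N_5  [with N_3=1, N_5=7]  = 7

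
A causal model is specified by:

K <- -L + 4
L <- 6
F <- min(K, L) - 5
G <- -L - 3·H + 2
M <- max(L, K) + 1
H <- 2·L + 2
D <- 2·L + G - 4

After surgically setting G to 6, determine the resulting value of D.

Intervening sets G = 6 and removes its equation (G <- -L - 3·H + 2).
D = 2·L + G - 4  [with L=6, G=6]  = 14

14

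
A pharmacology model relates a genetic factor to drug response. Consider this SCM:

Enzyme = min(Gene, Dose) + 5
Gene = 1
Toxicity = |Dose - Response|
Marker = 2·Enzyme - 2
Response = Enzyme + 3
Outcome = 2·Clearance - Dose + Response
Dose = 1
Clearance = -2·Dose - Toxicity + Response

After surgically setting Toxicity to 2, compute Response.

9

do(Toxicity=2) replaces the equation Toxicity = |Dose - Response| with the constant Toxicity = 2.
Since Response is not a descendant of the intervened variable, it is unaffected.
Enzyme = min(Gene, Dose) + 5  [with Gene=1, Dose=1]  = 6
Response = Enzyme + 3  [with Enzyme=6]  = 9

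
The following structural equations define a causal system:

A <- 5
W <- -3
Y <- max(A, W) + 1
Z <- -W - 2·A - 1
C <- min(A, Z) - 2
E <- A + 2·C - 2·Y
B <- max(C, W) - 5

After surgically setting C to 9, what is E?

11

The intervention breaks the incoming arrows to C: C <- min(A, Z) - 2 no longer applies, and C = 9.
Y = max(A, W) + 1  [with A=5, W=-3]  = 6
E = A + 2·C - 2·Y  [with A=5, C=9, Y=6]  = 11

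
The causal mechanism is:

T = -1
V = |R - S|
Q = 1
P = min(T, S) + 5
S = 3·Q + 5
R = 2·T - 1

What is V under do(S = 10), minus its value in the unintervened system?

2

The intervention breaks the incoming arrows to S: S = 3·Q + 5 no longer applies, and S = 10.
R = 2·T - 1  [with T=-1]  = -3
V = |R - S|  [with R=-3, S=10]  = 13
Without intervention: S = 3·Q + 5  [with Q=1]  = 8; R = 2·T - 1  [with T=-1]  = -3; V = |R - S|  [with R=-3, S=8]  = 11.
Change = 13 − 11 = 2.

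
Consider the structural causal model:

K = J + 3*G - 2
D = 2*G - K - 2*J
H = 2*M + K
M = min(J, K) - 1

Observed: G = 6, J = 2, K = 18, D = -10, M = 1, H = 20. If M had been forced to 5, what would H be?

The intervention breaks the incoming arrows to M: M = min(J, K) - 1 no longer applies, and M = 5.
K = J + 3*G - 2  [with J=2, G=6]  = 18
H = 2*M + K  [with M=5, K=18]  = 28

28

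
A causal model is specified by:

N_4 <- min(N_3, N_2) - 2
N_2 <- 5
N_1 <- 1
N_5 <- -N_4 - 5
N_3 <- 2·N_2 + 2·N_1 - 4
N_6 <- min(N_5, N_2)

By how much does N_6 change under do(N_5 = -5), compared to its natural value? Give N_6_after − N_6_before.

The intervention breaks the incoming arrows to N_5: N_5 <- -N_4 - 5 no longer applies, and N_5 = -5.
N_6 = min(N_5, N_2)  [with N_5=-5, N_2=5]  = -5
Without intervention: N_3 = 2·N_2 + 2·N_1 - 4  [with N_2=5, N_1=1]  = 8; N_4 = min(N_3, N_2) - 2  [with N_3=8, N_2=5]  = 3; N_5 = -N_4 - 5  [with N_4=3]  = -8; N_6 = min(N_5, N_2)  [with N_5=-8, N_2=5]  = -8.
Change = -5 − (-8) = 3.

3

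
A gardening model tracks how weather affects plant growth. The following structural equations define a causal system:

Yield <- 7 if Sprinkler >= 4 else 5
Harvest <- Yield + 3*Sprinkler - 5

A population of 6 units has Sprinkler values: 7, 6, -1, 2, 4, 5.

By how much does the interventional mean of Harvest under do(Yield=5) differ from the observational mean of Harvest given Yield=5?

Under do(Yield=5), Yield's equation is replaced by Yield=5 for every unit. Per-unit Harvest: 21, 18, -3, 6, 12, 15. Mean = 11.5.
Conditioning on Yield=5 selects the 2 unit(s) with Sprinkler ∈ {-1, 2}. Their Harvest values: -3, 6. Mean = 1.5.
Difference = 11.5 − 1.5 = 10.

10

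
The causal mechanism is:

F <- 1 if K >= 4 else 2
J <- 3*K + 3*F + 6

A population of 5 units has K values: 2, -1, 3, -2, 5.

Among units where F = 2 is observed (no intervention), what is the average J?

Conditioning on F=2 selects the 4 unit(s) with K ∈ {2, -1, 3, -2}. Their J values: 18, 9, 21, 6. Mean = 13.5.

13.5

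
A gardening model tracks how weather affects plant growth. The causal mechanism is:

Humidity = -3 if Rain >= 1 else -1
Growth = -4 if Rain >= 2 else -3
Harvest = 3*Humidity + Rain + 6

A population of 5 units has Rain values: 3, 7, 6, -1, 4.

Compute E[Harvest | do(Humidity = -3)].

The intervention sets Humidity=-3 in all 5 units regardless of Rain. Recomputing Harvest per unit gives 0, 4, 3, -4, 1; average 0.8.

0.8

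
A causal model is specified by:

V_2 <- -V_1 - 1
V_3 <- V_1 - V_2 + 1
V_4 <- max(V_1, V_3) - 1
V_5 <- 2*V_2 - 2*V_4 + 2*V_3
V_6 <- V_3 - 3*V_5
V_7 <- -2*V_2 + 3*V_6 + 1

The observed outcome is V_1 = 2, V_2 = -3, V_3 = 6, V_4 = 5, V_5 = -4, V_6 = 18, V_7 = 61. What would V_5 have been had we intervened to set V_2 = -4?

do(V_2=-4) replaces the equation V_2 <- -V_1 - 1 with the constant V_2 = -4.
V_3 = V_1 - V_2 + 1  [with V_1=2, V_2=-4]  = 7
V_4 = max(V_1, V_3) - 1  [with V_1=2, V_3=7]  = 6
V_5 = 2*V_2 - 2*V_4 + 2*V_3  [with V_2=-4, V_4=6, V_3=7]  = -6

-6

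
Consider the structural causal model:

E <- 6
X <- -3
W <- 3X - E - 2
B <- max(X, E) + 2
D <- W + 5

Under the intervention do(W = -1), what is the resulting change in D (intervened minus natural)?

do(W=-1) replaces the equation W <- 3X - E - 2 with the constant W = -1.
D = W + 5  [with W=-1]  = 4
Without intervention: W = 3X - E - 2  [with X=-3, E=6]  = -17; D = W + 5  [with W=-17]  = -12.
Change = 4 − (-12) = 16.

16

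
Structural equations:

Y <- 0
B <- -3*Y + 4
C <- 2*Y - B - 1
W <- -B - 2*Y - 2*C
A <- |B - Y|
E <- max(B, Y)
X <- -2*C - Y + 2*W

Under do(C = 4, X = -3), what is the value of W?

The joint intervention fixes C = 4, X = -3, removing each variable's own equation.
B = -3*Y + 4  [with Y=0]  = 4
W = -B - 2*Y - 2*C  [with B=4, Y=0, C=4]  = -12

-12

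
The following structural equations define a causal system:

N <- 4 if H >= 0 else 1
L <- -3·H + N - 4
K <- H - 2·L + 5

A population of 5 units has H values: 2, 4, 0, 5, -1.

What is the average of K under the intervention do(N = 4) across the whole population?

19

Under do(N=4), N's equation is replaced by N=4 for every unit. Per-unit K: 19, 33, 5, 40, -2. Mean = 19.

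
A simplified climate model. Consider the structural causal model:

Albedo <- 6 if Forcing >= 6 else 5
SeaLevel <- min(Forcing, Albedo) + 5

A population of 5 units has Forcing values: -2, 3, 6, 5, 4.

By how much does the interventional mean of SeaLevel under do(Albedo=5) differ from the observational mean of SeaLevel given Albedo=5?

0.5

Every unit gets Albedo=5 under the intervention. SeaLevel values become 3, 8, 10, 10, 9; E[SeaLevel|do(Albedo=5)] = 8.
Conditioning on Albedo=5 selects the 4 unit(s) with Forcing ∈ {-2, 3, 5, 4}. Their SeaLevel values: 3, 8, 10, 9. Mean = 7.5.
Difference = 8 − 7.5 = 0.5.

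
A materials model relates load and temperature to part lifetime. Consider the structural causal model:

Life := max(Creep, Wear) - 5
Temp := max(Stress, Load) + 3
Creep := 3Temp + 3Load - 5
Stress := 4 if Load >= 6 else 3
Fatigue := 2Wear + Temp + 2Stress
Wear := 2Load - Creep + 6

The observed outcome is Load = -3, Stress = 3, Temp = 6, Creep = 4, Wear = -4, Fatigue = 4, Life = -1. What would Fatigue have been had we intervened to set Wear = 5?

The intervention breaks the incoming arrows to Wear: Wear := 2Load - Creep + 6 no longer applies, and Wear = 5.
Stress = 4 if Load >= 6 else 3  [with Load=-3]  = 3
Temp = max(Stress, Load) + 3  [with Stress=3, Load=-3]  = 6
Fatigue = 2Wear + Temp + 2Stress  [with Wear=5, Temp=6, Stress=3]  = 22

22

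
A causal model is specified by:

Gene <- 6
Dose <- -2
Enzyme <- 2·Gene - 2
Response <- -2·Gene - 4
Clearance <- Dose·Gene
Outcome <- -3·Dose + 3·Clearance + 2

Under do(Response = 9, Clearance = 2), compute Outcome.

14

The joint intervention fixes Response = 9, Clearance = 2, removing each variable's own equation.
Outcome = -3·Dose + 3·Clearance + 2  [with Dose=-2, Clearance=2]  = 14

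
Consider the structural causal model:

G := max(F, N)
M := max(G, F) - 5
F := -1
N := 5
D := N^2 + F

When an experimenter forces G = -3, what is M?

Intervening sets G = -3 and removes its equation (G := max(F, N)).
M = max(G, F) - 5  [with G=-3, F=-1]  = -6

-6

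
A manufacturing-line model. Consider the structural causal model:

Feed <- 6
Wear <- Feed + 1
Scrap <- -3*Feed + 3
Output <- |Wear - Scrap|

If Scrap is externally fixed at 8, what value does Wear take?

7

Under do(Scrap=8), the mechanism Scrap <- -3*Feed + 3 is discarded; Scrap is fixed at 8.
Since Wear is not a descendant of the intervened variable, it is unaffected.
Wear = Feed + 1  [with Feed=6]  = 7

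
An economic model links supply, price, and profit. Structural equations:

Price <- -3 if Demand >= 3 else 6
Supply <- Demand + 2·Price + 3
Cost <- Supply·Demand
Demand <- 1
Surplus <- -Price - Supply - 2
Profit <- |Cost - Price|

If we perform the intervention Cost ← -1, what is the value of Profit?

7

Intervening sets Cost = -1 and removes its equation (Cost <- Supply·Demand).
Price = -3 if Demand >= 3 else 6  [with Demand=1]  = 6
Profit = |Cost - Price|  [with Cost=-1, Price=6]  = 7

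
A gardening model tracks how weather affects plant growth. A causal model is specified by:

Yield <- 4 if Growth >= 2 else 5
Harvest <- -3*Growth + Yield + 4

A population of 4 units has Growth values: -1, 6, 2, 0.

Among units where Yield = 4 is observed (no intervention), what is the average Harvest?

-4

Conditioning on Yield=4 selects the 2 unit(s) with Growth ∈ {6, 2}. Their Harvest values: -10, 2. Mean = -4.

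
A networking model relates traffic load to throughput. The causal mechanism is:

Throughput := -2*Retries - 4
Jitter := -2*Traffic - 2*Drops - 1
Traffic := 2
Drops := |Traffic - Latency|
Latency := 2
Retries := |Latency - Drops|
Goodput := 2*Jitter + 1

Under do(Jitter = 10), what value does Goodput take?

21

Under do(Jitter=10), the mechanism Jitter := -2*Traffic - 2*Drops - 1 is discarded; Jitter is fixed at 10.
Goodput = 2*Jitter + 1  [with Jitter=10]  = 21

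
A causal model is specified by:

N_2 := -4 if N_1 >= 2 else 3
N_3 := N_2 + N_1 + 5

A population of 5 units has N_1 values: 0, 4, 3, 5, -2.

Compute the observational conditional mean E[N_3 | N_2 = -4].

5

Conditioning on N_2=-4 selects the 3 unit(s) with N_1 ∈ {4, 3, 5}. Their N_3 values: 5, 4, 6. Mean = 5.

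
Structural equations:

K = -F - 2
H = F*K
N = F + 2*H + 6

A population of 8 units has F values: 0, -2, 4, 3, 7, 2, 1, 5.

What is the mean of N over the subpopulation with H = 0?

5

Conditioning on H=0 selects the 2 unit(s) with F ∈ {0, -2}. Their N values: 6, 4. Mean = 5.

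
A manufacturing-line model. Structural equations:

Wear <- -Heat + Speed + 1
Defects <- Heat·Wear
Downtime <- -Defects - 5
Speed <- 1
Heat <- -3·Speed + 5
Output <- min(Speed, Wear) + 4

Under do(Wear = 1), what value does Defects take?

2

The intervention breaks the incoming arrows to Wear: Wear <- -Heat + Speed + 1 no longer applies, and Wear = 1.
Heat = -3·Speed + 5  [with Speed=1]  = 2
Defects = Heat·Wear  [with Heat=2, Wear=1]  = 2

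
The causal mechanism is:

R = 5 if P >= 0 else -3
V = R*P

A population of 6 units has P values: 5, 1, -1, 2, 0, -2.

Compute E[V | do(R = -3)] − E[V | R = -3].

-7

Under do(R=-3), R's equation is replaced by R=-3 for every unit. Per-unit V: -15, -3, 3, -6, 0, 6. Mean = -2.5.
E[V|R=-3] averages over only the 2 units with R=-3 (P = -1, -2): V = 3, 6, mean 4.5.
Difference = -2.5 − 4.5 = -7.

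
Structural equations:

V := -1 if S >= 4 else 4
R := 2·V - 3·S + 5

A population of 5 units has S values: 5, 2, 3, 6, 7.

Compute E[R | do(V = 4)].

do(V=4) breaks V's dependence on S. With V=4 fixed, R across the units is -2, 7, 4, -5, -8, mean -0.8.

-0.8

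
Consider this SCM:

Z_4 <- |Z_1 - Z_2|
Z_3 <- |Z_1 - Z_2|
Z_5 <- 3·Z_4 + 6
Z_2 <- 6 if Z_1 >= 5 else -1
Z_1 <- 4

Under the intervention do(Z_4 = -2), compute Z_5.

0

Intervening sets Z_4 = -2 and removes its equation (Z_4 <- |Z_1 - Z_2|).
Z_5 = 3·Z_4 + 6  [with Z_4=-2]  = 0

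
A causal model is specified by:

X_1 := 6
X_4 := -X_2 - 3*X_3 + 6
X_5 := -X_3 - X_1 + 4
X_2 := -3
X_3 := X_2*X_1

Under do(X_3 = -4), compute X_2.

-3

Under do(X_3=-4), the mechanism X_3 := X_2*X_1 is discarded; X_3 is fixed at -4.
Since X_2 is not a descendant of the intervened variable, it is unaffected.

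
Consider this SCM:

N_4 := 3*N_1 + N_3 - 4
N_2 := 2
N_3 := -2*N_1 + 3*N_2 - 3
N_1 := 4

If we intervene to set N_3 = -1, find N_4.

7

The intervention breaks the incoming arrows to N_3: N_3 := -2*N_1 + 3*N_2 - 3 no longer applies, and N_3 = -1.
N_4 = 3*N_1 + N_3 - 4  [with N_1=4, N_3=-1]  = 7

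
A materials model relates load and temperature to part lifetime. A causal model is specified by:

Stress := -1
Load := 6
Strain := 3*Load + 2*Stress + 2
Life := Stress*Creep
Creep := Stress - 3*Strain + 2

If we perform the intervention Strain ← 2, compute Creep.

-5

The intervention breaks the incoming arrows to Strain: Strain := 3*Load + 2*Stress + 2 no longer applies, and Strain = 2.
Creep = Stress - 3*Strain + 2  [with Stress=-1, Strain=2]  = -5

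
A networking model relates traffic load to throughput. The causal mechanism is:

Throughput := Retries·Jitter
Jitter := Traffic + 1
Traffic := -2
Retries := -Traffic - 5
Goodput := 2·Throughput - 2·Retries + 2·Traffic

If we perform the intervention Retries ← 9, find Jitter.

-1

The intervention breaks the incoming arrows to Retries: Retries := -Traffic - 5 no longer applies, and Retries = 9.
Since Jitter is not a descendant of the intervened variable, it is unaffected.
Jitter = Traffic + 1  [with Traffic=-2]  = -1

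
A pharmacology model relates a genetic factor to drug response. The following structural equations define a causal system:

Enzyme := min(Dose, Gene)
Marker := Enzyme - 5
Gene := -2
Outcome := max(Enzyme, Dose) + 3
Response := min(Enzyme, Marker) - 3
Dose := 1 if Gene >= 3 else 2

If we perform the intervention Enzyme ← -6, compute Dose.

2

Under do(Enzyme=-6), the mechanism Enzyme := min(Dose, Gene) is discarded; Enzyme is fixed at -6.
Since Dose is not a descendant of the intervened variable, it is unaffected.
Dose = 1 if Gene >= 3 else 2  [with Gene=-2]  = 2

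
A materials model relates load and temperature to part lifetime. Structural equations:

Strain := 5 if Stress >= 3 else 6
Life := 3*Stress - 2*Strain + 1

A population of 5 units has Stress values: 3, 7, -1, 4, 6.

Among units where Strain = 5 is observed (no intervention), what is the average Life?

E[Life|Strain=5] averages over only the 4 units with Strain=5 (Stress = 3, 7, 4, 6): Life = 0, 12, 3, 9, mean 6.

6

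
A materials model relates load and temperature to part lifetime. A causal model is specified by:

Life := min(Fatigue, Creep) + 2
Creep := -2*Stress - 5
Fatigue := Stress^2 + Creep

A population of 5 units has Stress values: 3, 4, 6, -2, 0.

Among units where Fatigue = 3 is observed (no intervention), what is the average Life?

-5

Observing Fatigue=3 restricts to units where Fatigue's equation naturally yields 3: Stress ∈ {4, -2}. In that subpopulation Life = -11, 1, mean -5.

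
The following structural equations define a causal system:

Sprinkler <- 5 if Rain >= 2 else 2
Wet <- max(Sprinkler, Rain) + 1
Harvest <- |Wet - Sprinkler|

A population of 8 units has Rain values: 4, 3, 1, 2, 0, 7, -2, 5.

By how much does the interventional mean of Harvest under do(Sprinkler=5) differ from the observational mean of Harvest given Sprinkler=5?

Every unit gets Sprinkler=5 under the intervention. Harvest values become 1, 1, 1, 1, 1, 3, 1, 1; E[Harvest|do(Sprinkler=5)] = 1.25.
Conditioning on Sprinkler=5 selects the 5 unit(s) with Rain ∈ {4, 3, 2, 7, 5}. Their Harvest values: 1, 1, 1, 3, 1. Mean = 1.4.
Difference = 1.25 − 1.4 = -0.15.

-0.15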